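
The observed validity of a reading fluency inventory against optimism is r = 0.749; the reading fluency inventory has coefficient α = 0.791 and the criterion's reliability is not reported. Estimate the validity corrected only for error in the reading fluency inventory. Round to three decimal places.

Single correction: r_c = r_obs / √r_xx = 0.749 / √0.791 = 0.749 / 0.8894 ≈ 0.842.

0.842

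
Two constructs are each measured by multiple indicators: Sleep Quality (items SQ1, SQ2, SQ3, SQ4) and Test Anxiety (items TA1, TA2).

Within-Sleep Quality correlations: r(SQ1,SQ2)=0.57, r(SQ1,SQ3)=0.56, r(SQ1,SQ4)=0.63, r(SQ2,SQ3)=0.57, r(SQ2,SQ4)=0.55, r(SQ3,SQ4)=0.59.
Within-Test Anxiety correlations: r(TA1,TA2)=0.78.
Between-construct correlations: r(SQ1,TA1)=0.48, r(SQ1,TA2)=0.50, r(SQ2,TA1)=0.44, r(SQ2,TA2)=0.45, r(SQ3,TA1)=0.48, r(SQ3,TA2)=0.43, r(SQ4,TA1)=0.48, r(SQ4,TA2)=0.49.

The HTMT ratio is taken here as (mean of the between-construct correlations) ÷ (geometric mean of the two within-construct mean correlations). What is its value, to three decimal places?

0.698

Between-construct mean = 3.75/8 = 0.4688.
Mean within-SQ = 3.47/6 = 0.5783; mean within-TA = 0.78/1 = 0.7800.
Geometric mean = √(0.5783 × 0.7800) = 0.6716.
HTMT = 0.4688 / 0.6716 = 0.698.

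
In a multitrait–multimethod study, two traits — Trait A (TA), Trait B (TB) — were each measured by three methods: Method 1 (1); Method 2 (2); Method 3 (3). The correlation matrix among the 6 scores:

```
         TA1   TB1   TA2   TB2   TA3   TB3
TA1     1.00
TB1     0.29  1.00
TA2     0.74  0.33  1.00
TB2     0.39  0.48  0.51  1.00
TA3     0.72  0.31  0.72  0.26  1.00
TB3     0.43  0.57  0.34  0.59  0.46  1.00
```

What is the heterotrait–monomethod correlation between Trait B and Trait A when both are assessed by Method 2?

Different traits, same method: r(TB2, TA2) = 0.51.

0.51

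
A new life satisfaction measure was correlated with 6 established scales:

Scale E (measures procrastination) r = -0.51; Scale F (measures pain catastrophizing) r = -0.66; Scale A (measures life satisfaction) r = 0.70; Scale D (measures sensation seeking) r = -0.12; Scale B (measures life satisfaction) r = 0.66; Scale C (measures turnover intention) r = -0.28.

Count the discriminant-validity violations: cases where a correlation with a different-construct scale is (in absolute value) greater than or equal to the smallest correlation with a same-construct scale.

1

Convergent (same construct = life satisfaction): Scale A, Scale B.
Smallest convergent = 0.66. Discriminant |r|: 0.51, 0.66, 0.12, 0.28; count ≥ 0.66 → 1.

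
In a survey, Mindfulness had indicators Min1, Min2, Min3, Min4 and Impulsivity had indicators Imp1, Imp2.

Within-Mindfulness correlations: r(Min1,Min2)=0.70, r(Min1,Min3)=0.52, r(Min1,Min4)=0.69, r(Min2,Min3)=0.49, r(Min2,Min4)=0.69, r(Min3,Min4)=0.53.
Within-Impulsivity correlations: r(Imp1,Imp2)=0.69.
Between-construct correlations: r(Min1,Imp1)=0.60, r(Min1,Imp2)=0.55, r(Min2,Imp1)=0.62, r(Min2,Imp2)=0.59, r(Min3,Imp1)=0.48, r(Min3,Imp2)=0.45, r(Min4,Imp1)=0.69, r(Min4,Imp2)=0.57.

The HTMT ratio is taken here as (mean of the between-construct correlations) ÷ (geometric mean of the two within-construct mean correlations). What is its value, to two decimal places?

0.88

Mean between = 4.55/8 = 0.5688.
Mean within-Min = 3.62/6 = 0.6033; mean within-Imp = 0.69/1 = 0.6900.
Geometric mean = √(0.6033 × 0.6900) = 0.6452.
HTMT = 0.5688 / 0.6452 = 0.88.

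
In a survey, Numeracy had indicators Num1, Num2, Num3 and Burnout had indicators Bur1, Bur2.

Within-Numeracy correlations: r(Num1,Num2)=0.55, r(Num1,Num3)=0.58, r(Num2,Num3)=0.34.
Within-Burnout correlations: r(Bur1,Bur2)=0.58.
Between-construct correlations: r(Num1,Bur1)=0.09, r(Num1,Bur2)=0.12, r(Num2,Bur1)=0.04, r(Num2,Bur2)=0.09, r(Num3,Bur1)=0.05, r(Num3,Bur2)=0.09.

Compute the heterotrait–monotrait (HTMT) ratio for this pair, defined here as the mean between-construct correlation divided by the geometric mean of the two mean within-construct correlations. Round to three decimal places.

0.150

Mean heterotrait r = 0.48/6 = 0.0800.
Mean within-Num = 1.47/3 = 0.4900; mean within-Bur = 0.58/1 = 0.5800.
Geometric mean = √(0.4900 × 0.5800) = 0.5331.
HTMT = 0.0800 / 0.5331 = 0.150.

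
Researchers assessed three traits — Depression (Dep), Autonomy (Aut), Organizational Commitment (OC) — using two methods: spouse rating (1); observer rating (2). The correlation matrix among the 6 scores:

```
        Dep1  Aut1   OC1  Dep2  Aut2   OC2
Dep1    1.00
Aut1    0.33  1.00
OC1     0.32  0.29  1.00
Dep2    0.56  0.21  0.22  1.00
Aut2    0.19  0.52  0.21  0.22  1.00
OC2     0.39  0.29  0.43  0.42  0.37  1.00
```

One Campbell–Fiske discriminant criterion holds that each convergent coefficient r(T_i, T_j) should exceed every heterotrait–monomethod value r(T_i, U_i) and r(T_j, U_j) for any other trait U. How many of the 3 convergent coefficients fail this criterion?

0

Checking each validity diagonal entry against its comparison values:
Dep (methods 1·2): 0.56 vs {0.33, 0.22, 0.32, 0.42} → pass.
Aut (methods 1·2): 0.52 vs {0.33, 0.22, 0.29, 0.37} → pass.
OC (methods 1·2): 0.43 vs {0.32, 0.42, 0.29, 0.37} → pass.
0 of 3 fail.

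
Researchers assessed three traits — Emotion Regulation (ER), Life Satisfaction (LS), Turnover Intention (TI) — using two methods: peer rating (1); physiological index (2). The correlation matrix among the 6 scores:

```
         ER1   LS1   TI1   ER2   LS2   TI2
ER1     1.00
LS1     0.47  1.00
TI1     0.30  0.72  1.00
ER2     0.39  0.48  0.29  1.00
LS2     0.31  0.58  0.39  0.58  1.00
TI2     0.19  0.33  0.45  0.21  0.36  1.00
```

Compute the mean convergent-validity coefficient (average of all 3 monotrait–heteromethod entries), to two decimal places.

Convergent values: 0.39, 0.58, 0.45; mean = 1.42/3 = 0.47.

0.47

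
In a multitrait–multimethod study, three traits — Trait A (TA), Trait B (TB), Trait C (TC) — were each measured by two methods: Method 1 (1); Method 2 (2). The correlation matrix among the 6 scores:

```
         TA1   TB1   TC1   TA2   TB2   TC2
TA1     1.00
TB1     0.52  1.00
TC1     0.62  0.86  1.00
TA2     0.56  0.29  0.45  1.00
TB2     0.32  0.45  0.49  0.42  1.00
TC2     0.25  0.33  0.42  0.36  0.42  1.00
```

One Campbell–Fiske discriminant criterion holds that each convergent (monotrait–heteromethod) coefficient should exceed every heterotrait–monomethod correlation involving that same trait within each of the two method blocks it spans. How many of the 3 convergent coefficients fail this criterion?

Checking each validity diagonal entry against its comparison values:
TA (methods 1·2): 0.56 vs {0.52, 0.42, 0.62, 0.36} → fail.
TB (methods 1·2): 0.45 vs {0.52, 0.42, 0.86, 0.42} → fail.
TC (methods 1·2): 0.42 vs {0.62, 0.36, 0.86, 0.42} → fail.
3 of 3 fail.

3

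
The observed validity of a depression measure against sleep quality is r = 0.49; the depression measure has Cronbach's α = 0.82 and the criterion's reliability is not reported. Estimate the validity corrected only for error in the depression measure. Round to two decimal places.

0.54

Single correction: r_c = r_obs / √r_xx = 0.49 / √0.82 = 0.49 / 0.9055 ≈ 0.54.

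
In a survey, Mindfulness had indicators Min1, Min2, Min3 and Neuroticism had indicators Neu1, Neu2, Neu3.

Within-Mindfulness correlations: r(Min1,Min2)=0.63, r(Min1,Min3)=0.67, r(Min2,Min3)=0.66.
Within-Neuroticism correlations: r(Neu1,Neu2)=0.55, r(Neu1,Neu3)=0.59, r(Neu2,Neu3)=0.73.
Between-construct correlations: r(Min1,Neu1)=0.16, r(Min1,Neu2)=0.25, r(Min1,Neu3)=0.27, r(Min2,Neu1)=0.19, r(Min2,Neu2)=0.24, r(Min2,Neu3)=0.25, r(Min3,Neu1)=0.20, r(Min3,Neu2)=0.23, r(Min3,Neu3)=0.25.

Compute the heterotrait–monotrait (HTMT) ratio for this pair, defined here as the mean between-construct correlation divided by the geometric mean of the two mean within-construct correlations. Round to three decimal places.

Between-construct mean = 2.04/9 = 0.2267.
Mean within-Min = 1.96/3 = 0.6533; mean within-Neu = 1.87/3 = 0.6233.
Geometric mean = √(0.6533 × 0.6233) = 0.6381.
HTMT = 0.2267 / 0.6381 = 0.355.

0.355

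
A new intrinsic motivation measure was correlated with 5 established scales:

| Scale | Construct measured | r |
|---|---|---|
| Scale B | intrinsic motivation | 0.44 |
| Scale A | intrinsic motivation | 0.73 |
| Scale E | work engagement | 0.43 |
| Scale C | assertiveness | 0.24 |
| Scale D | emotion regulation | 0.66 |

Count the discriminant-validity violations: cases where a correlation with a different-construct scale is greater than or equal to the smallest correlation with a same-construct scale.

1

Convergent (same construct = intrinsic motivation): Scale B, Scale A.
Smallest convergent = 0.44. Discriminant values: 0.43, 0.24, 0.66; count ≥ 0.44 → 1.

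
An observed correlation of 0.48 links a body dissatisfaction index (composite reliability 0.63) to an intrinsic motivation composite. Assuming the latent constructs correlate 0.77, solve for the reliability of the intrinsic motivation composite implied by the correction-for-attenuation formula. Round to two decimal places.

r_true = r_obs / √(r_xx · r_yy) ⇒ 0.77 = 0.48 / √(0.63 · r_yy).
√(0.63 · r_yy) = 0.48 / 0.77 = 0.6234; 0.63 · r_yy = 0.3886; r_yy = 0.3886 / 0.63 ≈ 0.62.

0.62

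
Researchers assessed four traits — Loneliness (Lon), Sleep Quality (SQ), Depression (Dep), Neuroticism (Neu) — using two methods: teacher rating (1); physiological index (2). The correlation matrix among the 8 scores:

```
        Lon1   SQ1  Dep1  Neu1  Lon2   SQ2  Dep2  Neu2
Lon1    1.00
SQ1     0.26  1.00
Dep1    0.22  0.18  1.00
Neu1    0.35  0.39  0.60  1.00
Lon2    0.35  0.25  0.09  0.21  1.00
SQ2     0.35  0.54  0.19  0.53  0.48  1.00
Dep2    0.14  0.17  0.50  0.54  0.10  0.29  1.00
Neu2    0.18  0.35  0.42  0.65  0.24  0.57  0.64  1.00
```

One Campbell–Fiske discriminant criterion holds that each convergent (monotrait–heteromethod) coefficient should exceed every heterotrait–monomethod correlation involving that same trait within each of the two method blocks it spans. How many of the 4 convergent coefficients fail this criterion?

3

Each convergent coefficient versus the relevant comparison correlations:
Lon (methods 1·2): 0.35 vs {0.26, 0.48, 0.22, 0.10, 0.35, 0.24} → fail.
SQ (methods 1·2): 0.54 vs {0.26, 0.48, 0.18, 0.29, 0.39, 0.57} → fail.
Dep (methods 1·2): 0.50 vs {0.22, 0.10, 0.18, 0.29, 0.60, 0.64} → fail.
Neu (methods 1·2): 0.65 vs {0.35, 0.24, 0.39, 0.57, 0.60, 0.64} → pass.
3 of 4 fail.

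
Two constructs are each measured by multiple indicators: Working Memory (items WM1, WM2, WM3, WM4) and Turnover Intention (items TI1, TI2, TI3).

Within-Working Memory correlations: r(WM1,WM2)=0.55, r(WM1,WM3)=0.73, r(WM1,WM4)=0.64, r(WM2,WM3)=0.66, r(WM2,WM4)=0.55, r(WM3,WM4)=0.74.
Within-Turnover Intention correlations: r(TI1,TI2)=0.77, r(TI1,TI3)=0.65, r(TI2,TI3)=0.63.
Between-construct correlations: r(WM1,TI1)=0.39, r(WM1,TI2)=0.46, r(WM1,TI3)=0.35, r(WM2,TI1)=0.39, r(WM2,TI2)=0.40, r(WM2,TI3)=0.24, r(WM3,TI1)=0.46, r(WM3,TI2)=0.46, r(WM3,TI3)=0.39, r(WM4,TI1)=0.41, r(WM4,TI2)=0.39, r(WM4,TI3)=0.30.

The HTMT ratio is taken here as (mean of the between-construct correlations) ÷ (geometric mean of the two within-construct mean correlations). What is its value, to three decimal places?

0.582

Mean between = 4.64/12 = 0.3867.
Mean within-WM = 3.87/6 = 0.6450; mean within-TI = 2.05/3 = 0.6833.
Geometric mean = √(0.6450 × 0.6833) = 0.6639.
HTMT = 0.3867 / 0.6639 = 0.582.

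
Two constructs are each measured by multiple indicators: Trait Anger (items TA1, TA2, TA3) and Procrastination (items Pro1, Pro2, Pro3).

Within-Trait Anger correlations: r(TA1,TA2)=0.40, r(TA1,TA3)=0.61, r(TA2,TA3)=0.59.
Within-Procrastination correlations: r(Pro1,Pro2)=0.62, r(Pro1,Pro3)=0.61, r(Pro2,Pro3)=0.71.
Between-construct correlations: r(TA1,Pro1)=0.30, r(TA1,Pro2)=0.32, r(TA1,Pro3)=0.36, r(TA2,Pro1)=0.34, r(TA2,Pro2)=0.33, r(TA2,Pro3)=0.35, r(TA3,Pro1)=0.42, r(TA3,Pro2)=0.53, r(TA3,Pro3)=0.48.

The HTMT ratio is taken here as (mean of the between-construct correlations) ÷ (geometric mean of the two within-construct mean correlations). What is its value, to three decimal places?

0.649

Mean heterotrait r = 3.43/9 = 0.3811.
Mean within-TA = 1.60/3 = 0.5333; mean within-Pro = 1.94/3 = 0.6467.
Geometric mean = √(0.5333 × 0.6467) = 0.5873.
HTMT = 0.3811 / 0.5873 = 0.649.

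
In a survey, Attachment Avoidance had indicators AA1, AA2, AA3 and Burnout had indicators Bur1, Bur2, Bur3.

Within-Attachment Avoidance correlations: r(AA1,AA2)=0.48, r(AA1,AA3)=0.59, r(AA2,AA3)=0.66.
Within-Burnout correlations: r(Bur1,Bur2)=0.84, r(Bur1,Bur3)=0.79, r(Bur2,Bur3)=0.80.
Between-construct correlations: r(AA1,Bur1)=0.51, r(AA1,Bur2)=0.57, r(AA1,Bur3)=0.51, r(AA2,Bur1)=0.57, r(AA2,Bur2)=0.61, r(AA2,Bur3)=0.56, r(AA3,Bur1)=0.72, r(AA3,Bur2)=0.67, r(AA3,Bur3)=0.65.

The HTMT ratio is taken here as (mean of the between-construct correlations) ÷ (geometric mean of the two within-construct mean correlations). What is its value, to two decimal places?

0.87

Mean heterotrait r = 5.37/9 = 0.5967.
Mean within-AA = 1.73/3 = 0.5767; mean within-Bur = 2.43/3 = 0.8100.
Geometric mean = √(0.5767 × 0.8100) = 0.6835.
HTMT = 0.5967 / 0.6835 = 0.87.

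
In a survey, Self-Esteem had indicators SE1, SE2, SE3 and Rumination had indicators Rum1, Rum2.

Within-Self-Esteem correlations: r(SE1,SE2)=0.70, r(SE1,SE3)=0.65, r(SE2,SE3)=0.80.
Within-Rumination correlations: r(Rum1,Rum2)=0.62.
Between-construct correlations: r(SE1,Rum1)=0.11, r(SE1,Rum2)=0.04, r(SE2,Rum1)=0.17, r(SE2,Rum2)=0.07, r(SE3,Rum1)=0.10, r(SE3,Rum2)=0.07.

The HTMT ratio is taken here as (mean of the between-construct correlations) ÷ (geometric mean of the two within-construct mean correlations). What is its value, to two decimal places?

0.14

Mean between = 0.56/6 = 0.0933.
Mean within-SE = 2.15/3 = 0.7167; mean within-Rum = 0.62/1 = 0.6200.
Geometric mean = √(0.7167 × 0.6200) = 0.6666.
HTMT = 0.0933 / 0.6666 = 0.14.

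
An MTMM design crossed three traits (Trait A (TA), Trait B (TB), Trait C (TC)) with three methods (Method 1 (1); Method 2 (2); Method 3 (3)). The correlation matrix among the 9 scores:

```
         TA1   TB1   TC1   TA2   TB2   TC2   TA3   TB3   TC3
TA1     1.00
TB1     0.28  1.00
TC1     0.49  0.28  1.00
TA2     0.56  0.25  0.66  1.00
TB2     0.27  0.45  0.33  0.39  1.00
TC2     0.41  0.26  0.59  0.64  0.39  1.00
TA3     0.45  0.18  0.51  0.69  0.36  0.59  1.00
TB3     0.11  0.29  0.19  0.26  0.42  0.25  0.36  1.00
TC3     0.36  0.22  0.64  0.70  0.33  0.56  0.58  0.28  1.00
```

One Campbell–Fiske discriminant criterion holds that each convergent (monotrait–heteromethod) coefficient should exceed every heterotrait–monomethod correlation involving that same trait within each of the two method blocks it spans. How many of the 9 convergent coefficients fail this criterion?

Each convergent coefficient versus the relevant comparison correlations:
TA (methods 1·2): 0.56 vs {0.28, 0.39, 0.49, 0.64} → fail.
TA (methods 1·3): 0.45 vs {0.28, 0.36, 0.49, 0.58} → fail.
TA (methods 2·3): 0.69 vs {0.39, 0.36, 0.64, 0.58} → pass.
TB (methods 1·2): 0.45 vs {0.28, 0.39, 0.28, 0.39} → pass.
TB (methods 1·3): 0.29 vs {0.28, 0.36, 0.28, 0.28} → fail.
TB (methods 2·3): 0.42 vs {0.39, 0.36, 0.39, 0.28} → pass.
TC (methods 1·2): 0.59 vs {0.49, 0.64, 0.28, 0.39} → fail.
TC (methods 1·3): 0.64 vs {0.49, 0.58, 0.28, 0.28} → pass.
TC (methods 2·3): 0.56 vs {0.64, 0.58, 0.39, 0.28} → fail.
5 of 9 fail.

5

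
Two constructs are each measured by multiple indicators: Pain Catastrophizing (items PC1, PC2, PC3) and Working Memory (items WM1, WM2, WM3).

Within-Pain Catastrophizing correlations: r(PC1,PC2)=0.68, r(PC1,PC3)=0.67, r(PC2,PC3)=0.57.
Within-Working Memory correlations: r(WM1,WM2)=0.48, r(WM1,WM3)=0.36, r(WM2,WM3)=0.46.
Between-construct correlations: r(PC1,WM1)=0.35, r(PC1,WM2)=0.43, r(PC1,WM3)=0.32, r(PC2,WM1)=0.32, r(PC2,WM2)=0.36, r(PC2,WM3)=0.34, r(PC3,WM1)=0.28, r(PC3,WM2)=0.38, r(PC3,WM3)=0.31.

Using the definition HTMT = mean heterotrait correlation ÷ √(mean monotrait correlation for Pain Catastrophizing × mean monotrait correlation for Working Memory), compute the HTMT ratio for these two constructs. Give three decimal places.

Mean heterotrait r = 3.09/9 = 0.3433.
Mean within-PC = 1.92/3 = 0.6400; mean within-WM = 1.30/3 = 0.4333.
Geometric mean = √(0.6400 × 0.4333) = 0.5266.
HTMT = 0.3433 / 0.5266 = 0.652.

0.652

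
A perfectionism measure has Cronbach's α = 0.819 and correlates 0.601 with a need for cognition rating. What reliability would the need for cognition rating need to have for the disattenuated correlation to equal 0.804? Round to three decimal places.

r_true = r_obs / √(r_xx · r_yy) ⇒ 0.804 = 0.601 / √(0.819 · r_yy).
√(0.819 · r_yy) = 0.601 / 0.804 = 0.7475; 0.819 · r_yy = 0.5588; r_yy = 0.5588 / 0.819 ≈ 0.682.

0.682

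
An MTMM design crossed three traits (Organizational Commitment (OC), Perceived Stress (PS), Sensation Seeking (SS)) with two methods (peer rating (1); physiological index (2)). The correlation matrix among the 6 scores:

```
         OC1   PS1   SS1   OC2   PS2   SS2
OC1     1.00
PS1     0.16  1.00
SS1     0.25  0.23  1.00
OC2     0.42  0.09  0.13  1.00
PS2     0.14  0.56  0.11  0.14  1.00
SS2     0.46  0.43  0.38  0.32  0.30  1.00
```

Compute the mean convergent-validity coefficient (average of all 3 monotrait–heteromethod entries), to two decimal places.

Convergent values: 0.42, 0.56, 0.38; mean = 1.36/3 = 0.45.

0.45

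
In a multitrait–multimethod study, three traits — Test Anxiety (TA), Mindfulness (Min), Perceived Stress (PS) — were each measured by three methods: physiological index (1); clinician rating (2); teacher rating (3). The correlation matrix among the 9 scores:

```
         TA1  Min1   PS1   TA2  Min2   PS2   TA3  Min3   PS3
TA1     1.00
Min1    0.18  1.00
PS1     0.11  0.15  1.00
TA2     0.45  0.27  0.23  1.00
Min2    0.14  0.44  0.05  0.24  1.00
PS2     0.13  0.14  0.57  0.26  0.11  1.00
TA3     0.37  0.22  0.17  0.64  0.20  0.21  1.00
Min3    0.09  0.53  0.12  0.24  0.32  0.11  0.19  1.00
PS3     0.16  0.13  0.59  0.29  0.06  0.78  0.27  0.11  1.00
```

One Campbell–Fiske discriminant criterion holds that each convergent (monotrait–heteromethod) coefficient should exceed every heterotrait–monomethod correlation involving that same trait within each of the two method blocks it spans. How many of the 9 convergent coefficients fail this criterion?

0

Checking each validity diagonal entry against its comparison values:
TA (methods 1·2): 0.45 vs {0.18, 0.24, 0.11, 0.26} → pass.
TA (methods 1·3): 0.37 vs {0.18, 0.19, 0.11, 0.27} → pass.
TA (methods 2·3): 0.64 vs {0.24, 0.19, 0.26, 0.27} → pass.
Min (methods 1·2): 0.44 vs {0.18, 0.24, 0.15, 0.11} → pass.
Min (methods 1·3): 0.53 vs {0.18, 0.19, 0.15, 0.11} → pass.
Min (methods 2·3): 0.32 vs {0.24, 0.19, 0.11, 0.11} → pass.
PS (methods 1·2): 0.57 vs {0.11, 0.26, 0.15, 0.11} → pass.
PS (methods 1·3): 0.59 vs {0.11, 0.27, 0.15, 0.11} → pass.
PS (methods 2·3): 0.78 vs {0.26, 0.27, 0.11, 0.11} → pass.
0 of 9 fail.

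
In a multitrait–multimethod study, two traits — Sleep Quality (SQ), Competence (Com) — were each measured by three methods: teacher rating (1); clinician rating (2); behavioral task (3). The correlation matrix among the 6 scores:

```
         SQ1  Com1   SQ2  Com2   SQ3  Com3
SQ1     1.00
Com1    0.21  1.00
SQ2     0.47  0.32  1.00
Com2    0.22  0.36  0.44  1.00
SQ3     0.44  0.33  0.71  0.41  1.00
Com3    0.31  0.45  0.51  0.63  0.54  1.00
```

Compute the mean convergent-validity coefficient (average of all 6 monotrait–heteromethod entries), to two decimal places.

Convergent values: 0.47, 0.44, 0.71, 0.36, 0.45, 0.63; mean = 3.06/6 = 0.51.

0.51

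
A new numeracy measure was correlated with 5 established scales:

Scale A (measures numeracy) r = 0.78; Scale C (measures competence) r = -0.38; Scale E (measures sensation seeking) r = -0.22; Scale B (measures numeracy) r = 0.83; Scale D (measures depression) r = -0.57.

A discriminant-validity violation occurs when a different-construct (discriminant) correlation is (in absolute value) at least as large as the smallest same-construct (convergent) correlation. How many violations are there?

Convergent (same construct = numeracy): Scale A, Scale B.
Smallest convergent = 0.78. Discriminant |r|: 0.38, 0.22, 0.57; count ≥ 0.78 → 0.

0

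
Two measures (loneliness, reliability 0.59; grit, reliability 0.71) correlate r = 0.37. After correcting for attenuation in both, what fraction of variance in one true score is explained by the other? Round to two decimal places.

Disattenuated r = 0.37 / √(0.59 × 0.71) = 0.37 / 0.6472 = 0.5717.
Shared true-score variance = 0.5717² = 0.3268 ≈ 0.33.

0.33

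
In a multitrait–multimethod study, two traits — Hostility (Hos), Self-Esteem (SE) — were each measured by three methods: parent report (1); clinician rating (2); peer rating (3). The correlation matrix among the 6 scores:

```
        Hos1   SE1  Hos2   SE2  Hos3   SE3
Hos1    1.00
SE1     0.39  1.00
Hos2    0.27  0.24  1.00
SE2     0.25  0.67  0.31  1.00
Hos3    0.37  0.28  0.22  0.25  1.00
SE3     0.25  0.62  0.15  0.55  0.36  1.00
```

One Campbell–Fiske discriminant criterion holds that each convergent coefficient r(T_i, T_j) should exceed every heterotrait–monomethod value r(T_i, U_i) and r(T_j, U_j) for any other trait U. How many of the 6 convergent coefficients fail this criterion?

Each convergent coefficient versus the relevant comparison correlations:
Hos (methods 1·2): 0.27 vs {0.39, 0.31} → fail.
Hos (methods 1·3): 0.37 vs {0.39, 0.36} → fail.
Hos (methods 2·3): 0.22 vs {0.31, 0.36} → fail.
SE (methods 1·2): 0.67 vs {0.39, 0.31} → pass.
SE (methods 1·3): 0.62 vs {0.39, 0.36} → pass.
SE (methods 2·3): 0.55 vs {0.31, 0.36} → pass.
3 of 6 fail.

3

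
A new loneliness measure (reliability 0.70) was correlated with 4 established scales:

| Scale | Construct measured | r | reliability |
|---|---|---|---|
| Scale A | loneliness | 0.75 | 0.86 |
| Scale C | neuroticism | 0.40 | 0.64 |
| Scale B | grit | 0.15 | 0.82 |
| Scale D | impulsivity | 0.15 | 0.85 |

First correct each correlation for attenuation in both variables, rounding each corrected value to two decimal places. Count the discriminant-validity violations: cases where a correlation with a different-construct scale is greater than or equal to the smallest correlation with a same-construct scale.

Disattenuated r (r / √(r_scale · r_new)):
  Scale A (conv): 0.75 / √(0.86·0.70) = 0.97
  Scale C (disc): 0.40 / √(0.64·0.70) = 0.60
  Scale B (disc): 0.15 / √(0.82·0.70) = 0.20
  Scale D (disc): 0.15 / √(0.85·0.70) = 0.19
Smallest convergent = 0.97. Discriminant values: 0.60, 0.20, 0.19; count ≥ 0.97 → 0.

0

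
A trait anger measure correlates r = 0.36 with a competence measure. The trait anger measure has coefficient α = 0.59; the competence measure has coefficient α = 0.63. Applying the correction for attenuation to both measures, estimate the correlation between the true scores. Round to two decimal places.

r_true = r_obs / √(r_xx · r_yy) = 0.36 / √(0.59 × 0.63) = 0.36 / √0.3717 = 0.36 / 0.6097 ≈ 0.59.

0.59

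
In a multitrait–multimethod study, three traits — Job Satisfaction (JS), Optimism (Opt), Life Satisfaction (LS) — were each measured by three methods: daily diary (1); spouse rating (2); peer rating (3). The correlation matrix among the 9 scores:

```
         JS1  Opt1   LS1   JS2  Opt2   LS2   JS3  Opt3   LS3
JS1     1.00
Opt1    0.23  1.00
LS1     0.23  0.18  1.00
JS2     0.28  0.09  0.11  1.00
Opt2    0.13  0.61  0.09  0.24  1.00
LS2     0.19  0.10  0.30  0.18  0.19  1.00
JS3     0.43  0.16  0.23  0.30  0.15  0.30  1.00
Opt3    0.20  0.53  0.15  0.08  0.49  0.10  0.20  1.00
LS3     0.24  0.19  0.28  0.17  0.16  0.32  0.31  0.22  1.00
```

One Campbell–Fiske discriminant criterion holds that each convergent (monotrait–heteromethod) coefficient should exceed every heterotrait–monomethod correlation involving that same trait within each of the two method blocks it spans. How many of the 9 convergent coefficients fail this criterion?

2

Checking each validity diagonal entry against its comparison values:
JS (methods 1·2): 0.28 vs {0.23, 0.24, 0.23, 0.18} → pass.
JS (methods 1·3): 0.43 vs {0.23, 0.20, 0.23, 0.31} → pass.
JS (methods 2·3): 0.30 vs {0.24, 0.20, 0.18, 0.31} → fail.
Opt (methods 1·2): 0.61 vs {0.23, 0.24, 0.18, 0.19} → pass.
Opt (methods 1·3): 0.53 vs {0.23, 0.20, 0.18, 0.22} → pass.
Opt (methods 2·3): 0.49 vs {0.24, 0.20, 0.19, 0.22} → pass.
LS (methods 1·2): 0.30 vs {0.23, 0.18, 0.18, 0.19} → pass.
LS (methods 1·3): 0.28 vs {0.23, 0.31, 0.18, 0.22} → fail.
LS (methods 2·3): 0.32 vs {0.18, 0.31, 0.19, 0.22} → pass.
2 of 9 fail.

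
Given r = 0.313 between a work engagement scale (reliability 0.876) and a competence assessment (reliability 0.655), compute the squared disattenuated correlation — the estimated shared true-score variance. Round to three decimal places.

Disattenuated r = 0.313 / √(0.876 × 0.655) = 0.313 / 0.7575 = 0.4132.
Shared true-score variance = 0.4132² = 0.1707 ≈ 0.171.

0.171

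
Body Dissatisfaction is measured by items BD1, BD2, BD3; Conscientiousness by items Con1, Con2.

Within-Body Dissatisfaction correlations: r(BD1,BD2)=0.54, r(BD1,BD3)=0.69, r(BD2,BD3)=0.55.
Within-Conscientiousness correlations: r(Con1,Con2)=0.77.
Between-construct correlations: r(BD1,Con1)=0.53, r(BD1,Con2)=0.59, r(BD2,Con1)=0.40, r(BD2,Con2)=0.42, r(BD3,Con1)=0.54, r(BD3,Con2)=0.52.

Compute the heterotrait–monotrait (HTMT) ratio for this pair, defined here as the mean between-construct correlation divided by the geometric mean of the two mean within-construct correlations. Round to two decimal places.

0.74

Mean between = 3.00/6 = 0.5000.
Mean within-BD = 1.78/3 = 0.5933; mean within-Con = 0.77/1 = 0.7700.
Geometric mean = √(0.5933 × 0.7700) = 0.6759.
HTMT = 0.5000 / 0.6759 = 0.74.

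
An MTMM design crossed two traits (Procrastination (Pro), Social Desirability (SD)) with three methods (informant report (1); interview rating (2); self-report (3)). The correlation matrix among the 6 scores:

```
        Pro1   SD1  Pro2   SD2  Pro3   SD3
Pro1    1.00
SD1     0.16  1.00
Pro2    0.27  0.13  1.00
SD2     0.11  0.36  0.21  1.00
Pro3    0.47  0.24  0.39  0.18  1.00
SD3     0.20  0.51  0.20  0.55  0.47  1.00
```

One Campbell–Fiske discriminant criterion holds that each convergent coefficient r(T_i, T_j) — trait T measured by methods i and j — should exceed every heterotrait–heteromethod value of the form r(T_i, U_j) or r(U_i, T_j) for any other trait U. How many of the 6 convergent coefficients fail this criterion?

0

Each convergent coefficient versus the relevant comparison correlations:
Pro (methods 1·2): 0.27 vs {0.11, 0.13} → pass.
Pro (methods 1·3): 0.47 vs {0.20, 0.24} → pass.
Pro (methods 2·3): 0.39 vs {0.20, 0.18} → pass.
SD (methods 1·2): 0.36 vs {0.13, 0.11} → pass.
SD (methods 1·3): 0.51 vs {0.24, 0.20} → pass.
SD (methods 2·3): 0.55 vs {0.18, 0.20} → pass.
0 of 6 fail.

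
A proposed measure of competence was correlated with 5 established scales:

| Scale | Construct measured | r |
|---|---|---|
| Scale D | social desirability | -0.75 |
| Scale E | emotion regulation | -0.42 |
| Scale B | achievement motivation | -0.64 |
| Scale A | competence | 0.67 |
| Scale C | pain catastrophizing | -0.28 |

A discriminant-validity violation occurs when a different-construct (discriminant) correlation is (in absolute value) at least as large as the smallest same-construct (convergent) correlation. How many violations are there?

1

Convergent (same construct = competence): Scale A.
Smallest convergent = 0.67. Discriminant |r|: 0.75, 0.42, 0.64, 0.28; count ≥ 0.67 → 1.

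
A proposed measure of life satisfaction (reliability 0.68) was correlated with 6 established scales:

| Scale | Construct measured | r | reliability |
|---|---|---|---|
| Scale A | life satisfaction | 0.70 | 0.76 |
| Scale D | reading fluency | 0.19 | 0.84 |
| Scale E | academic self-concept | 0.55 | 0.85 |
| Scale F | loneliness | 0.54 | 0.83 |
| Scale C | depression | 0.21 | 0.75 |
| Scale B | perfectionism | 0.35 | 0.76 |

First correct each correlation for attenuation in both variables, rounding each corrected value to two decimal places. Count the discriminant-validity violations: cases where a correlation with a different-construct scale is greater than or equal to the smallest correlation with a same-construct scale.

0

Disattenuated r (r / √(r_scale · r_new)):
  Scale A (conv): 0.70 / √(0.76·0.68) = 0.97
  Scale D (disc): 0.19 / √(0.84·0.68) = 0.25
  Scale E (disc): 0.55 / √(0.85·0.68) = 0.72
  Scale F (disc): 0.54 / √(0.83·0.68) = 0.72
  Scale C (disc): 0.21 / √(0.75·0.68) = 0.29
  Scale B (disc): 0.35 / √(0.76·0.68) = 0.49
Smallest convergent = 0.97. Discriminant values: 0.25, 0.72, 0.72, 0.29, 0.49; count ≥ 0.97 → 0.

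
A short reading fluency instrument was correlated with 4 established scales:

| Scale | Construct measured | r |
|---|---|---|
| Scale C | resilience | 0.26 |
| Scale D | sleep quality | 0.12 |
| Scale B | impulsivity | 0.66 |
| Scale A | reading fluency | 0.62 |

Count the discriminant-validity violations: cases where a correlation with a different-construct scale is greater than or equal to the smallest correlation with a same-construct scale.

Convergent (same construct = reading fluency): Scale A.
Smallest convergent = 0.62. Discriminant values: 0.26, 0.12, 0.66; count ≥ 0.62 → 1.

1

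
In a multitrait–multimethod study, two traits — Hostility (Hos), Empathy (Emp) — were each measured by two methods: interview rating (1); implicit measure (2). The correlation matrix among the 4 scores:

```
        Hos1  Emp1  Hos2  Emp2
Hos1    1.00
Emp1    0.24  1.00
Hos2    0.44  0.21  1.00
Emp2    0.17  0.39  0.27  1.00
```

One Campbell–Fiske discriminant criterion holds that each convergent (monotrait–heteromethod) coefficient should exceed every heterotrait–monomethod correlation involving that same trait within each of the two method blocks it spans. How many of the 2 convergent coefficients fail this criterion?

Convergent coefficients and their comparison sets:
Hos (methods 1·2): 0.44 vs {0.24, 0.27} → pass.
Emp (methods 1·2): 0.39 vs {0.24, 0.27} → pass.
0 of 2 fail.

0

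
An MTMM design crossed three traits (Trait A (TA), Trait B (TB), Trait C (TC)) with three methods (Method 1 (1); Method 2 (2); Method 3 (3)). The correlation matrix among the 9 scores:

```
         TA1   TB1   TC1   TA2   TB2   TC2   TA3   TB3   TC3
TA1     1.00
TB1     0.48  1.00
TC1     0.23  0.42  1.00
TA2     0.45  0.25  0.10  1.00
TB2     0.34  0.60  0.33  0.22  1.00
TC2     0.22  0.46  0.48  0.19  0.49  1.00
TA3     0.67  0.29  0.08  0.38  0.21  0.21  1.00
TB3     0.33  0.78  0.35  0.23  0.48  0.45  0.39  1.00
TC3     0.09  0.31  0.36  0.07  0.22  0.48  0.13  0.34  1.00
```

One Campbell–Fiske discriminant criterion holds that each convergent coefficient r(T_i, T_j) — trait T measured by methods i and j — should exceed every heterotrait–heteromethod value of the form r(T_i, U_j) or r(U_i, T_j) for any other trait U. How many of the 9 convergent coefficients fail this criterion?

0

Checking each validity diagonal entry against its comparison values:
TA (methods 1·2): 0.45 vs {0.34, 0.25, 0.22, 0.10} → pass.
TA (methods 1·3): 0.67 vs {0.33, 0.29, 0.09, 0.08} → pass.
TA (methods 2·3): 0.38 vs {0.23, 0.21, 0.07, 0.21} → pass.
TB (methods 1·2): 0.60 vs {0.25, 0.34, 0.46, 0.33} → pass.
TB (methods 1·3): 0.78 vs {0.29, 0.33, 0.31, 0.35} → pass.
TB (methods 2·3): 0.48 vs {0.21, 0.23, 0.22, 0.45} → pass.
TC (methods 1·2): 0.48 vs {0.10, 0.22, 0.33, 0.46} → pass.
TC (methods 1·3): 0.36 vs {0.08, 0.09, 0.35, 0.31} → pass.
TC (methods 2·3): 0.48 vs {0.21, 0.07, 0.45, 0.22} → pass.
0 of 9 fail.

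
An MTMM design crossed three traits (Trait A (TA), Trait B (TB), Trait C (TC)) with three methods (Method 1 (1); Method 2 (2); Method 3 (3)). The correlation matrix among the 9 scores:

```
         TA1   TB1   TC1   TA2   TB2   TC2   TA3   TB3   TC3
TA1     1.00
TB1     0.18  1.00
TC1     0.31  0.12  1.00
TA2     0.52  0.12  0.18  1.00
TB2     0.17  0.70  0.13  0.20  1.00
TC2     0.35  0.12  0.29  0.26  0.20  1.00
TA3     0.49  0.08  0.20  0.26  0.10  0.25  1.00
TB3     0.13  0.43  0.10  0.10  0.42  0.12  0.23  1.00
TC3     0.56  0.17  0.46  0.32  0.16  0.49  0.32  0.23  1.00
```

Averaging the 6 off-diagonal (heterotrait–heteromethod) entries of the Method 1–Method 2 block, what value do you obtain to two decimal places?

0.18

HTHM values (method 1 × method 2): 0.17, 0.35, 0.12, 0.12, 0.18, 0.13; mean = 1.07/6 = 0.18.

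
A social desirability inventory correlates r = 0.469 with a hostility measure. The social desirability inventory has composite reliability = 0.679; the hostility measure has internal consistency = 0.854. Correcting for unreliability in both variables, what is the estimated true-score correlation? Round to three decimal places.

r_true = r_obs / √(r_xx · r_yy) = 0.469 / √(0.679 × 0.854) = 0.469 / √0.579866 = 0.469 / 0.7615 ≈ 0.616.

0.616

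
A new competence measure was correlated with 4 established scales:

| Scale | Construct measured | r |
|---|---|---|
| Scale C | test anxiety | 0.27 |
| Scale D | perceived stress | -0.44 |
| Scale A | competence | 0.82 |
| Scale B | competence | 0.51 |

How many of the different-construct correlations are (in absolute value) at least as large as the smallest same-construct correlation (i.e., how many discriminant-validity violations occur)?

0

Convergent (same construct = competence): Scale A, Scale B.
Smallest convergent = 0.51. Discriminant |r|: 0.27, 0.44; count ≥ 0.51 → 0.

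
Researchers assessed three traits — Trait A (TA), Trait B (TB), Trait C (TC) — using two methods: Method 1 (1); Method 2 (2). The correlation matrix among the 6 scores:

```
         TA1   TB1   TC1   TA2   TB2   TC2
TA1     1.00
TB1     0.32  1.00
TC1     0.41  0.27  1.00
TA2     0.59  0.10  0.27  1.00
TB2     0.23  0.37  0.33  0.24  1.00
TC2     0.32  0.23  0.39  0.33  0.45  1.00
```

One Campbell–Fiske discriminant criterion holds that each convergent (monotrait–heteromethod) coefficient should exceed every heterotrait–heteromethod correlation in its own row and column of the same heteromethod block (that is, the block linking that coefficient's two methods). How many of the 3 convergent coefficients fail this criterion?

0

Convergent coefficients and their comparison sets:
TA (methods 1·2): 0.59 vs {0.23, 0.10, 0.32, 0.27} → pass.
TB (methods 1·2): 0.37 vs {0.10, 0.23, 0.23, 0.33} → pass.
TC (methods 1·2): 0.39 vs {0.27, 0.32, 0.33, 0.23} → pass.
0 of 3 fail.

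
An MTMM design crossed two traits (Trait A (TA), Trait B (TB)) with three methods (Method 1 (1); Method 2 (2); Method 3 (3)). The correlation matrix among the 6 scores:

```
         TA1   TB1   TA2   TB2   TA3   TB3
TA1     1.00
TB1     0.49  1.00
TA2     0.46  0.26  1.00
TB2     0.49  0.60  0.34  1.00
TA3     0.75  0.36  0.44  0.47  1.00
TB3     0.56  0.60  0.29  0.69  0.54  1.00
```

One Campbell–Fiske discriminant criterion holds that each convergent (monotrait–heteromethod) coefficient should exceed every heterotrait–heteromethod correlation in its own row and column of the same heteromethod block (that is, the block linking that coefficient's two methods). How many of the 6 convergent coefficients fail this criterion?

Convergent coefficients and their comparison sets:
TA (methods 1·2): 0.46 vs {0.49, 0.26} → fail.
TA (methods 1·3): 0.75 vs {0.56, 0.36} → pass.
TA (methods 2·3): 0.44 vs {0.29, 0.47} → fail.
TB (methods 1·2): 0.60 vs {0.26, 0.49} → pass.
TB (methods 1·3): 0.60 vs {0.36, 0.56} → pass.
TB (methods 2·3): 0.69 vs {0.47, 0.29} → pass.
2 of 6 fail.

2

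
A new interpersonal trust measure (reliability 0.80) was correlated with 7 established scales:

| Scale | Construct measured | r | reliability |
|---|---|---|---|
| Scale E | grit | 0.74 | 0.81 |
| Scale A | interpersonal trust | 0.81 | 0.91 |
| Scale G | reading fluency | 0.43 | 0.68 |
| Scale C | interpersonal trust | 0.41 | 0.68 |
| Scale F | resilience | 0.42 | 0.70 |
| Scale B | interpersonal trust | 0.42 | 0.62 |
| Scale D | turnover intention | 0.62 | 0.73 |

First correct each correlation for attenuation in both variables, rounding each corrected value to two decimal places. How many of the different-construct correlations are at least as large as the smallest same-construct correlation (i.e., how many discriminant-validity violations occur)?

Disattenuated r (r / √(r_scale · r_new)):
  Scale E (disc): 0.74 / √(0.81·0.80) = 0.92
  Scale A (conv): 0.81 / √(0.91·0.80) = 0.95
  Scale G (disc): 0.43 / √(0.68·0.80) = 0.58
  Scale C (conv): 0.41 / √(0.68·0.80) = 0.56
  Scale F (disc): 0.42 / √(0.70·0.80) = 0.56
  Scale B (conv): 0.42 / √(0.62·0.80) = 0.60
  Scale D (disc): 0.62 / √(0.73·0.80) = 0.81
Smallest convergent = 0.56. Discriminant values: 0.92, 0.58, 0.56, 0.81; count ≥ 0.56 → 4.

4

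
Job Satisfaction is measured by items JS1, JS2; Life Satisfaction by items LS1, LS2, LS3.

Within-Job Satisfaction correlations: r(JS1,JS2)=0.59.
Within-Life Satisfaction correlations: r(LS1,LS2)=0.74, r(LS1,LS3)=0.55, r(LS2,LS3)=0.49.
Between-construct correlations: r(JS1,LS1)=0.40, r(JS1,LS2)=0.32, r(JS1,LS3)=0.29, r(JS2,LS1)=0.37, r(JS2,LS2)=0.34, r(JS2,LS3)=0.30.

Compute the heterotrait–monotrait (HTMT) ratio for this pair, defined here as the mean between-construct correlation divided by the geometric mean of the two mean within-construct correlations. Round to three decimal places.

Mean heterotrait r = 2.02/6 = 0.3367.
Mean within-JS = 0.59/1 = 0.5900; mean within-LS = 1.78/3 = 0.5933.
Geometric mean = √(0.5900 × 0.5933) = 0.5916.
HTMT = 0.3367 / 0.5916 = 0.569.

0.569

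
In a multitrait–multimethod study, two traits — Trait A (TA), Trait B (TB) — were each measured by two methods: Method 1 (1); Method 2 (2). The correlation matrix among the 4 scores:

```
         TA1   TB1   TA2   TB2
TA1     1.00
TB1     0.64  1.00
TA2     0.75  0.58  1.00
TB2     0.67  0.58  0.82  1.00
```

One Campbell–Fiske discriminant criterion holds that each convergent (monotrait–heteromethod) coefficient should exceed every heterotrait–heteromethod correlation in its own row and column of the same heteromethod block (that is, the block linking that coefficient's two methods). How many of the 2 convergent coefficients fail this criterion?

1

Checking each validity diagonal entry against its comparison values:
TA (methods 1·2): 0.75 vs {0.67, 0.58} → pass.
TB (methods 1·2): 0.58 vs {0.58, 0.67} → fail.
1 of 2 fail.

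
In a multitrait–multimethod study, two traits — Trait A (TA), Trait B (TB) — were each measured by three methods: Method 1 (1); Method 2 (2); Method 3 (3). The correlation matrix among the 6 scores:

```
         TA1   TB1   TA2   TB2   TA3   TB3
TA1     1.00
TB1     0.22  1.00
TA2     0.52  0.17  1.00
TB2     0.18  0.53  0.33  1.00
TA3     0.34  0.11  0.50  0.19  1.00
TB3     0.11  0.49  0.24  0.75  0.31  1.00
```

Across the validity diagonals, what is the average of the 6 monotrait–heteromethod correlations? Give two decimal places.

0.52

Convergent values: 0.52, 0.34, 0.50, 0.53, 0.49, 0.75; mean = 3.13/6 = 0.52.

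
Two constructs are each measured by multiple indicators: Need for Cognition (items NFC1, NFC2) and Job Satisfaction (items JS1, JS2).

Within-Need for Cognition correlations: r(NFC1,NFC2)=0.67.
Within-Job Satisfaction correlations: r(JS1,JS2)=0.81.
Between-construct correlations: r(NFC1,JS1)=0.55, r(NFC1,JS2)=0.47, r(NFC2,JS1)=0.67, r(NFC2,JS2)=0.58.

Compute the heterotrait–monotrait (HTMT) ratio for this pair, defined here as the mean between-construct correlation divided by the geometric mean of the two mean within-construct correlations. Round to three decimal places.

Mean between = 2.27/4 = 0.5675.
Mean within-NFC = 0.67/1 = 0.6700; mean within-JS = 0.81/1 = 0.8100.
Geometric mean = √(0.6700 × 0.8100) = 0.7367.
HTMT = 0.5675 / 0.7367 = 0.770.

0.770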